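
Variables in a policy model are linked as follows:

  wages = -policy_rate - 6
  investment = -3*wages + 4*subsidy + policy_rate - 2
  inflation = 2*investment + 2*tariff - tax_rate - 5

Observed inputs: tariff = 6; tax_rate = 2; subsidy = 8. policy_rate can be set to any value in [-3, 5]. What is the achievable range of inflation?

Substituting into the investment equation gives investment = 4*policy_rate + 48.
Substituting into the inflation equation gives inflation = 8*policy_rate + 101.
Linear in policy_rate, so extremes are at the endpoints: policy_rate = -3 gives inflation = 77; policy_rate = 5 gives inflation = 141.

77 to 141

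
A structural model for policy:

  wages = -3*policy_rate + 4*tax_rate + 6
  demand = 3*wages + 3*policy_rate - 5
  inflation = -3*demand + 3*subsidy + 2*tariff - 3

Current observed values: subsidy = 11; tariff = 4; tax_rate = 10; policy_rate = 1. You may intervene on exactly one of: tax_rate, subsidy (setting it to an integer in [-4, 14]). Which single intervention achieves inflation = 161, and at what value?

set tax_rate = -4

Intervening on tax_rate: with other inputs at their observed values, inflation = -36*tax_rate + 17. Solving for 161 gives tax_rate = -4, within [-4, 14].
Intervening on subsidy: inflation = 3*subsidy - 376. Reaching 161 requires subsidy = 179, outside [-4, 14].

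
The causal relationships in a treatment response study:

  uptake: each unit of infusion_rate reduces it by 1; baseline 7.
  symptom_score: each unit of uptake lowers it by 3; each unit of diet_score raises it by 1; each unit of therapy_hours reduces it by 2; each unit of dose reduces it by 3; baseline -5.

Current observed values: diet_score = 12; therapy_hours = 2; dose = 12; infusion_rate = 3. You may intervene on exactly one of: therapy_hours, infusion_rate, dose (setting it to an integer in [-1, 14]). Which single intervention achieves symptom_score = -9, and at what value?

Intervening on therapy_hours: symptom_score = -2*therapy_hours - 41. Reaching -9 requires therapy_hours = -16, outside [-1, 14].
Intervening on infusion_rate: symptom_score = 3*infusion_rate - 54. Reaching -9 requires infusion_rate = 15, outside [-1, 14].
Intervening on dose: with other inputs at their observed values, symptom_score = -3*dose - 9. Solving for -9 gives dose = 0, within [-1, 14].

set dose = 0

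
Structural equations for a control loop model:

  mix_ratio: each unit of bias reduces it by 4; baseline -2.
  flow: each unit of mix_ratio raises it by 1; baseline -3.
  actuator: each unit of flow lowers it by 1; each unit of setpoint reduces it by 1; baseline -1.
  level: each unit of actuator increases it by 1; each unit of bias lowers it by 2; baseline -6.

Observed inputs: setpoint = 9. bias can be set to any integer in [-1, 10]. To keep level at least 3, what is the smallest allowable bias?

bias = 7

Substituting into the flow equation gives flow = -4*bias - 5.
This gives actuator = 4*bias - 5.
Substituting into the level equation gives level = 2*bias - 11.
Require 2*bias - 11 ≥ 3, so bias ≥ 7.
The smallest integer in [-1, 10] satisfying this is 7.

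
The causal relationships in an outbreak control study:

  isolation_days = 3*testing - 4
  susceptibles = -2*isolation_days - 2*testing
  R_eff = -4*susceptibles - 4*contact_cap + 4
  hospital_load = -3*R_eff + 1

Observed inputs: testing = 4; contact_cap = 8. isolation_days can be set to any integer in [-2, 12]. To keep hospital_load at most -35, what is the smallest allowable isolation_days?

Intervening on isolation_days fixes its value directly, overriding its dependence on testing.
Substituting into the susceptibles equation gives susceptibles = -2*isolation_days - 8.
Substituting into the R_eff equation gives R_eff = 8*isolation_days + 4.
Substituting into the hospital_load equation gives hospital_load = -24*isolation_days - 11.
Require -24*isolation_days - 11 ≤ -35, so isolation_days ≥ 1.
The smallest integer in [-2, 12] satisfying this is 1.

isolation_days = 1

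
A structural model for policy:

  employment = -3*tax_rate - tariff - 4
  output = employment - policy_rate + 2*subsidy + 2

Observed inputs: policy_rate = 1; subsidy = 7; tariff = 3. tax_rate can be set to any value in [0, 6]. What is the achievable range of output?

Substituting into the employment equation gives employment = -3*tax_rate - 7.
So output = -3*tax_rate + 8.
Linear in tax_rate, so extremes are at the endpoints: tax_rate = 0 gives output = 8; tax_rate = 6 gives output = -10.

-10 to 8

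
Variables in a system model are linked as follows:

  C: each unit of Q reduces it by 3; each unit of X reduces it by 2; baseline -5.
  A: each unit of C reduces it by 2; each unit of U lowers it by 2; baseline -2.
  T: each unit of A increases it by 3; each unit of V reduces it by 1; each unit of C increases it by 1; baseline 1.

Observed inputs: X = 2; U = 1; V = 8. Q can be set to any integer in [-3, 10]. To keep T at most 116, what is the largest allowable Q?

Substituting into the C equation gives C = -3*Q - 9.
So A = 6*Q + 14.
Substituting into the T equation gives T = 15*Q + 26.
Require 15*Q + 26 ≤ 116, so Q ≤ 6.
The largest integer in [-3, 10] satisfying this is 6.

Q = 6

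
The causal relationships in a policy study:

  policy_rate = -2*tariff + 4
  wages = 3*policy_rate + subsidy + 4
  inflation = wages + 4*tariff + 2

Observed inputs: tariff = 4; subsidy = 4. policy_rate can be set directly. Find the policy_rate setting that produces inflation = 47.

Intervening on policy_rate fixes its value directly, overriding its dependence on tariff.
Substituting into the wages equation gives wages = 3*policy_rate + 8.
So inflation = 3*policy_rate + 26.
Solve 3*policy_rate + 26 = 47: policy_rate = (47 - 26) / 3 = 7.

policy_rate = 7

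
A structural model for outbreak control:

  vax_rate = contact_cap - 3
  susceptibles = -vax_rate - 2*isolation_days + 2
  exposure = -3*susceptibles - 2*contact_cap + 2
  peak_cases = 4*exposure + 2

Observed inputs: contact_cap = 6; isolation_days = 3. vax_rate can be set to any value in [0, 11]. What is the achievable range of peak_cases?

10 to 142

Intervening on vax_rate fixes its value directly, overriding its dependence on contact_cap.
Substituting into the susceptibles equation gives susceptibles = -vax_rate - 4.
Substituting into the exposure equation gives exposure = 3*vax_rate + 2.
So peak_cases = 12*vax_rate + 10.
Linear in vax_rate, so extremes are at the endpoints: vax_rate = 0 gives peak_cases = 10; vax_rate = 11 gives peak_cases = 142.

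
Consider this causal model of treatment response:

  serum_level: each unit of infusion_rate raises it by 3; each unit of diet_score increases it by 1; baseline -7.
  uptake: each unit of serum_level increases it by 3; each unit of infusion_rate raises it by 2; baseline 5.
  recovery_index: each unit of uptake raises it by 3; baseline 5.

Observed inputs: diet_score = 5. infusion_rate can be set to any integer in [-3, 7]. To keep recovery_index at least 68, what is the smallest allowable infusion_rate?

infusion_rate = 2

Substituting into the serum_level equation gives serum_level = 3*infusion_rate - 2.
uptake becomes 11*infusion_rate - 1.
So recovery_index = 33*infusion_rate + 2.
Require 33*infusion_rate + 2 ≥ 68, so infusion_rate ≥ 2.
The smallest integer in [-3, 7] satisfying this is 2.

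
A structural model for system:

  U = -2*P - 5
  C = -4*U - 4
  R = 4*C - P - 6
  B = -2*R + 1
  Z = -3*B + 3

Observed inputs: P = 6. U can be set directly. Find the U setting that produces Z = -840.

Intervening on U fixes its value directly, overriding its dependence on P.
Substituting into the R equation gives R = -16*U - 28.
B becomes 32*U + 57.
This gives Z = -96*U - 168.
Solve -96*U - 168 = -840: U = (-840 + 168) / -96 = 7.

U = 7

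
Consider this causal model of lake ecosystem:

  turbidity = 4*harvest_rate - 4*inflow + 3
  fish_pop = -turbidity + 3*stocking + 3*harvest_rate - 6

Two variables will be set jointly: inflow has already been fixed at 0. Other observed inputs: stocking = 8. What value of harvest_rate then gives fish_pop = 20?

harvest_rate = -5

With inflow held at 0:
Substituting into the turbidity equation gives turbidity = 4*harvest_rate + 3.
Substituting into the fish_pop equation gives fish_pop = -harvest_rate + 15.
Solve -harvest_rate + 15 = 20: harvest_rate = (20 - 15) / -1 = -5.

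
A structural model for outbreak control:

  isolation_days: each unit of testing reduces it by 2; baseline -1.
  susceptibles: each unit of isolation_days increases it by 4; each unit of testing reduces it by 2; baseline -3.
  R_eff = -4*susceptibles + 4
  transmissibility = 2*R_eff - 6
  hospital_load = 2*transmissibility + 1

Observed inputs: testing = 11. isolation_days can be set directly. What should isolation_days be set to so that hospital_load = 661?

isolation_days = -4

Intervening on isolation_days fixes its value directly, overriding its dependence on testing.
Substituting into the susceptibles equation gives susceptibles = 4*isolation_days - 25.
Substituting into the R_eff equation gives R_eff = -16*isolation_days + 104.
So transmissibility = -32*isolation_days + 202.
So hospital_load = -64*isolation_days + 405.
Solve -64*isolation_days + 405 = 661: isolation_days = (661 - 405) / -64 = -4.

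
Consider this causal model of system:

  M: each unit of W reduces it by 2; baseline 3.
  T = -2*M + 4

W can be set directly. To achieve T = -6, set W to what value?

Substituting into the T equation gives T = 4*W - 2.
Solve 4*W - 2 = -6: W = (-6 + 2) / 4 = -1.

W = -1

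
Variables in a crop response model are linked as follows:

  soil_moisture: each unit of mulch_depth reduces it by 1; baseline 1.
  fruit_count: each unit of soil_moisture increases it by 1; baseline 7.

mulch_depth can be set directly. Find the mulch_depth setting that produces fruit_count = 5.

Substituting into the fruit_count equation gives fruit_count = -mulch_depth + 8.
Solve -mulch_depth + 8 = 5: mulch_depth = (5 - 8) / -1 = 3.

mulch_depth = 3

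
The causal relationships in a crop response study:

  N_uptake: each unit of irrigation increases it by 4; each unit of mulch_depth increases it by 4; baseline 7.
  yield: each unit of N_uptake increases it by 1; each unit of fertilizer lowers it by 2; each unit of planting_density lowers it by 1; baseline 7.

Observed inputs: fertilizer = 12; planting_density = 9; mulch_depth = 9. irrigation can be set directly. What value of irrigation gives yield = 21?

Substituting into the N_uptake equation gives N_uptake = 4*irrigation + 43.
yield becomes 4*irrigation + 17.
Solve 4*irrigation + 17 = 21: irrigation = (21 - 17) / 4 = 1.

irrigation = 1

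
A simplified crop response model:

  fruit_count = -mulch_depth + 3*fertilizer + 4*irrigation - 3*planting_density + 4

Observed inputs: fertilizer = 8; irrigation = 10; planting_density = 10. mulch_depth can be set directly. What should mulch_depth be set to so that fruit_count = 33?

mulch_depth = 5

Substituting into the fruit_count equation gives fruit_count = -mulch_depth + 38.
Solve -mulch_depth + 38 = 33: mulch_depth = (33 - 38) / -1 = 5.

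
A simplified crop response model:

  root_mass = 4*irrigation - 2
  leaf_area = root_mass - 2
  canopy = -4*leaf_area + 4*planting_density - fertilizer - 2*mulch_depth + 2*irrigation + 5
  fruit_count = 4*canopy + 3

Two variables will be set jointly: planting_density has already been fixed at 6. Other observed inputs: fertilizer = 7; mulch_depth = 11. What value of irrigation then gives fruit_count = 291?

irrigation = -4

With planting_density held at 6:
Substituting into the leaf_area equation gives leaf_area = 4*irrigation - 4.
This gives canopy = -14*irrigation + 16.
So fruit_count = -56*irrigation + 67.
Solve -56*irrigation + 67 = 291: irrigation = (291 - 67) / -56 = -4.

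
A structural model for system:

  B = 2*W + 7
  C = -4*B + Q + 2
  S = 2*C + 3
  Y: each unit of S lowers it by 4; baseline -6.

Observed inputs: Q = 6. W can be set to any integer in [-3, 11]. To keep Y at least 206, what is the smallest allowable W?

W = 1

Substituting into the C equation gives C = -8*W - 20.
Substituting into the S equation gives S = -16*W - 37.
Substituting into the Y equation gives Y = 64*W + 142.
Require 64*W + 142 ≥ 206, so W ≥ 1.
The smallest integer in [-3, 11] satisfying this is 1.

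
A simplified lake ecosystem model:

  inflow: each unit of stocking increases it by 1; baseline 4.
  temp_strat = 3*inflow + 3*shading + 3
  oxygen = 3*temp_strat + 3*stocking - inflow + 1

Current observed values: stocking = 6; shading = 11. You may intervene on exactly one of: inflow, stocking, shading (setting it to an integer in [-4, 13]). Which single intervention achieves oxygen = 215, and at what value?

Intervening on inflow: with other inputs at their observed values, oxygen = 8*inflow + 127. Solving for 215 gives inflow = 11, within [-4, 13].
Intervening on stocking: oxygen = 11*stocking + 141. Reaching 215 requires stocking = 74/11, not an integer.
Intervening on shading: oxygen = 9*shading + 108. Reaching 215 requires shading = 107/9, not an integer.

set inflow = 11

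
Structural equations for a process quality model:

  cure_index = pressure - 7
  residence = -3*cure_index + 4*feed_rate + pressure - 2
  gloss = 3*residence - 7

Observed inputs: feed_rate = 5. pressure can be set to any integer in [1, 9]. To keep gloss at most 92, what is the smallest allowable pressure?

Substituting into the residence equation gives residence = -2*pressure + 39.
gloss becomes -6*pressure + 110.
Require -6*pressure + 110 ≤ 92, so pressure ≥ 3.
The smallest integer in [1, 9] satisfying this is 3.

pressure = 3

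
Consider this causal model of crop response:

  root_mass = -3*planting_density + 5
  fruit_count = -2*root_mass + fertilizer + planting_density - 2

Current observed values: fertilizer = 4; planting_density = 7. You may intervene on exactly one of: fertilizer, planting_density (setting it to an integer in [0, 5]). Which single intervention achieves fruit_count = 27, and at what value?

set planting_density = 5

Intervening on fertilizer: fruit_count = fertilizer + 37. Reaching 27 requires fertilizer = -10, outside [0, 5].
Intervening on planting_density: with other inputs at their observed values, fruit_count = 7*planting_density - 8. Solving for 27 gives planting_density = 5, within [0, 5].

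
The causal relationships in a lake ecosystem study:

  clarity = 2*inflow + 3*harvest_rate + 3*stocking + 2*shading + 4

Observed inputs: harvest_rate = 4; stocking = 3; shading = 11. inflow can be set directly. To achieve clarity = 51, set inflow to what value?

inflow = 2

Substituting into the clarity equation gives clarity = 2*inflow + 47.
Solve 2*inflow + 47 = 51: inflow = (51 - 47) / 2 = 2.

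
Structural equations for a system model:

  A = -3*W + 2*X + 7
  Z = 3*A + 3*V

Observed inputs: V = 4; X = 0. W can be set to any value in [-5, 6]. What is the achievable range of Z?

Substituting into the A equation gives A = -3*W + 7.
Z becomes -9*W + 33.
Linear in W, so extremes are at the endpoints: W = -5 gives Z = 78; W = 6 gives Z = -21.

-21 to 78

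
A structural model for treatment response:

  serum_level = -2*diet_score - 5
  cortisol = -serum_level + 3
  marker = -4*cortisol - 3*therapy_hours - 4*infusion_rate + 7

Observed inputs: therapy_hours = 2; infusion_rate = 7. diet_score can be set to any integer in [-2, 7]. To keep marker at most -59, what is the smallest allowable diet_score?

diet_score = 0

Substituting into the cortisol equation gives cortisol = 2*diet_score + 8.
Substituting into the marker equation gives marker = -8*diet_score - 59.
Require -8*diet_score - 59 ≤ -59, so diet_score ≥ 0.
The smallest integer in [-2, 7] satisfying this is 0.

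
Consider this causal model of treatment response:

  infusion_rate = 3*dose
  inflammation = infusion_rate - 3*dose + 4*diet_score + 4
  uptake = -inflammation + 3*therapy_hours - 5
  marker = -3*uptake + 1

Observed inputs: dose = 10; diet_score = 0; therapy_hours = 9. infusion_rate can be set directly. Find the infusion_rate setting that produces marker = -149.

infusion_rate = -2

Intervening on infusion_rate fixes its value directly, overriding its dependence on dose.
Substituting into the inflammation equation gives inflammation = infusion_rate - 26.
So uptake = -infusion_rate + 48.
So marker = 3*infusion_rate - 143.
Solve 3*infusion_rate - 143 = -149: infusion_rate = (-149 + 143) / 3 = -2.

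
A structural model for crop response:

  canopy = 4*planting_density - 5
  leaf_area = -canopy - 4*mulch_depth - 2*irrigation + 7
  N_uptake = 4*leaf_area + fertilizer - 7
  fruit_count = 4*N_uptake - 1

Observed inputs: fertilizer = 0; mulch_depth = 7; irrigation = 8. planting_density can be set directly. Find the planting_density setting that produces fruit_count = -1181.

planting_density = 10

Substituting into the leaf_area equation gives leaf_area = -4*planting_density - 32.
Substituting into the N_uptake equation gives N_uptake = -16*planting_density - 135.
This gives fruit_count = -64*planting_density - 541.
Solve -64*planting_density - 541 = -1181: planting_density = (-1181 + 541) / -64 = 10.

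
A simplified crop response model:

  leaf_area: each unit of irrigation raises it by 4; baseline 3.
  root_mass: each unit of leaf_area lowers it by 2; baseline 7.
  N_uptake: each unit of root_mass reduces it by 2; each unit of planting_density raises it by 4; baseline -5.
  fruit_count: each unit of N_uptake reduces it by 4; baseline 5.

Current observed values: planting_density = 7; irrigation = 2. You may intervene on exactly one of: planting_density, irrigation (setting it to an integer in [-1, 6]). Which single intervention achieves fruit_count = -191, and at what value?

set planting_density = 6

Intervening on planting_density: with other inputs at their observed values, fruit_count = -16*planting_density - 95. Solving for -191 gives planting_density = 6, within [-1, 6].
Intervening on irrigation: fruit_count = -64*irrigation - 79. Reaching -191 requires irrigation = 7/4, not an integer.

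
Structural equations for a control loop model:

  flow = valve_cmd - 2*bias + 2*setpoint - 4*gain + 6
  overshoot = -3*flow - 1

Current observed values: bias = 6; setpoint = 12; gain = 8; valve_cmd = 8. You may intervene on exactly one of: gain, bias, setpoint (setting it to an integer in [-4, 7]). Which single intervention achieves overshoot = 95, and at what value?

set setpoint = -1

Intervening on gain: overshoot = 12*gain - 79. Reaching 95 requires gain = 29/2, not an integer.
Intervening on bias: overshoot = 6*bias - 19. Reaching 95 requires bias = 19, outside [-4, 7].
Intervening on setpoint: with other inputs at their observed values, overshoot = -6*setpoint + 89. Solving for 95 gives setpoint = -1, within [-4, 7].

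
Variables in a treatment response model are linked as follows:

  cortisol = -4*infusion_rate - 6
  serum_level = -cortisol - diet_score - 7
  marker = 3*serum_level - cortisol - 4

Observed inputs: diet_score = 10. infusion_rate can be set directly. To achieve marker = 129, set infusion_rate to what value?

Substituting into the serum_level equation gives serum_level = 4*infusion_rate - 11.
marker becomes 16*infusion_rate - 31.
Solve 16*infusion_rate - 31 = 129: infusion_rate = (129 + 31) / 16 = 10.

infusion_rate = 10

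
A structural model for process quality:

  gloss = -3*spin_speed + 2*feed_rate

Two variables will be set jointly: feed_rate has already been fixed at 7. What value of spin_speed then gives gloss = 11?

spin_speed = 1

With feed_rate held at 7:
Substituting into the gloss equation gives gloss = -3*spin_speed + 14.
Solve -3*spin_speed + 14 = 11: spin_speed = (11 - 14) / -3 = 1.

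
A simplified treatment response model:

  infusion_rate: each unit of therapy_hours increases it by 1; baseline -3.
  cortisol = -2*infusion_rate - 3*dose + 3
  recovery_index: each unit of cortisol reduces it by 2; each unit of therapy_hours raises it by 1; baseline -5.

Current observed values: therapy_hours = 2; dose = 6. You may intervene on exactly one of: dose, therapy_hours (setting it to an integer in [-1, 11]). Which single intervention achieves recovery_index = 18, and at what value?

set therapy_hours = 1

Intervening on dose: recovery_index = 6*dose - 13. Reaching 18 requires dose = 31/6, not an integer.
Intervening on therapy_hours: with other inputs at their observed values, recovery_index = 5*therapy_hours + 13. Solving for 18 gives therapy_hours = 1, within [-1, 11].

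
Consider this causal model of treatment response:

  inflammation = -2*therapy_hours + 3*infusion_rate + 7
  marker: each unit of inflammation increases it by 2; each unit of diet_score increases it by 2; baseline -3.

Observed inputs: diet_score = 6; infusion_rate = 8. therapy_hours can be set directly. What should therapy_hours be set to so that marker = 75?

Substituting into the inflammation equation gives inflammation = -2*therapy_hours + 31.
Substituting into the marker equation gives marker = -4*therapy_hours + 71.
Solve -4*therapy_hours + 71 = 75: therapy_hours = (75 - 71) / -4 = -1.

therapy_hours = -1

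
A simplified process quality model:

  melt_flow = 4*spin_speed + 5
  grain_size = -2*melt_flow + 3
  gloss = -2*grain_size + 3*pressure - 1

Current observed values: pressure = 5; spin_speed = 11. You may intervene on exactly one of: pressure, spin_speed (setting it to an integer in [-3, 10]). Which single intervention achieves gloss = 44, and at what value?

set spin_speed = 1

Intervening on pressure: gloss = 3*pressure + 189. Reaching 44 requires pressure = -145/3, not an integer.
Intervening on spin_speed: with other inputs at their observed values, gloss = 16*spin_speed + 28. Solving for 44 gives spin_speed = 1, within [-3, 10].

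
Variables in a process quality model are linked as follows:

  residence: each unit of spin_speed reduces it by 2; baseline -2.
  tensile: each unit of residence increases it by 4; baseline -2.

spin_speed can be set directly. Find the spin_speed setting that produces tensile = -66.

Substituting into the tensile equation gives tensile = -8*spin_speed - 10.
Solve -8*spin_speed - 10 = -66: spin_speed = (-66 + 10) / -8 = 7.

spin_speed = 7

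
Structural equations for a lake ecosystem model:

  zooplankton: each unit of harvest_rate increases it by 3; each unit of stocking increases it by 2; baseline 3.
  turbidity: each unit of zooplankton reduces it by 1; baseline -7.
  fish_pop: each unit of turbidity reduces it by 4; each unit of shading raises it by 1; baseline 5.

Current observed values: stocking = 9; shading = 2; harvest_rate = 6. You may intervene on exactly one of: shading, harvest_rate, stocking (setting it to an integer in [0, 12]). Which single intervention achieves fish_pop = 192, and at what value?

set shading = 3

Intervening on shading: with other inputs at their observed values, fish_pop = shading + 189. Solving for 192 gives shading = 3, within [0, 12].
Intervening on harvest_rate: fish_pop = 12*harvest_rate + 119. Reaching 192 requires harvest_rate = 73/12, not an integer.
Intervening on stocking: fish_pop = 8*stocking + 119. Reaching 192 requires stocking = 73/8, not an integer.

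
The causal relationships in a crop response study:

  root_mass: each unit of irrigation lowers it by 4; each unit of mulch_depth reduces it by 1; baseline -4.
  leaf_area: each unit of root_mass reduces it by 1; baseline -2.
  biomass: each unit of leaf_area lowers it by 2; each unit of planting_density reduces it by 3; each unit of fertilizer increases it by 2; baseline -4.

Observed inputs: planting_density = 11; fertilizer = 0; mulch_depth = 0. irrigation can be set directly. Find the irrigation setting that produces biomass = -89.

irrigation = 6

Substituting into the root_mass equation gives root_mass = -4*irrigation - 4.
Substituting into the leaf_area equation gives leaf_area = 4*irrigation + 2.
So biomass = -8*irrigation - 41.
Solve -8*irrigation - 41 = -89: irrigation = (-89 + 41) / -8 = 6.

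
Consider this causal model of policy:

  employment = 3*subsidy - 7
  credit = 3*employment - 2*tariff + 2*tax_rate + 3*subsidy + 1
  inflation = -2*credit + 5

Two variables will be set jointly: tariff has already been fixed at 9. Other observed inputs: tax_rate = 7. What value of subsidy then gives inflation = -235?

With tariff held at 9:
Substituting into the credit equation gives credit = 12*subsidy - 24.
inflation becomes -24*subsidy + 53.
Solve -24*subsidy + 53 = -235: subsidy = (-235 - 53) / -24 = 12.

subsidy = 12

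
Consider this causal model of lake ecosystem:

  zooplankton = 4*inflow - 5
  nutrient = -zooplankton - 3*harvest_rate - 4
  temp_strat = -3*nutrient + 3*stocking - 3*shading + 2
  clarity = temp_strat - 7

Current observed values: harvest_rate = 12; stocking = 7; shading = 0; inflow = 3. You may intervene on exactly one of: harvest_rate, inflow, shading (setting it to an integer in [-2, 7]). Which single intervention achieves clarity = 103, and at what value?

set harvest_rate = 6

Intervening on harvest_rate: with other inputs at their observed values, clarity = 9*harvest_rate + 49. Solving for 103 gives harvest_rate = 6, within [-2, 7].
Intervening on inflow: clarity = 12*inflow + 121. Reaching 103 requires inflow = -3/2, not an integer.
Intervening on shading: clarity = -3*shading + 157. Reaching 103 requires shading = 18, outside [-2, 7].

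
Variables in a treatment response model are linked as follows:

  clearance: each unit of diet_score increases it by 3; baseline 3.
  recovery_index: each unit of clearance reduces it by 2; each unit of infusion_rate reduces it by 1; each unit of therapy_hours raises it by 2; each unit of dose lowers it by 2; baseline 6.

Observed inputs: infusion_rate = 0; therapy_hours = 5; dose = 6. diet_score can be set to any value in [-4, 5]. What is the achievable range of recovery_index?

Substituting into the recovery_index equation gives recovery_index = -6*diet_score - 2.
Linear in diet_score, so extremes are at the endpoints: diet_score = -4 gives recovery_index = 22; diet_score = 5 gives recovery_index = -32.

-32 to 22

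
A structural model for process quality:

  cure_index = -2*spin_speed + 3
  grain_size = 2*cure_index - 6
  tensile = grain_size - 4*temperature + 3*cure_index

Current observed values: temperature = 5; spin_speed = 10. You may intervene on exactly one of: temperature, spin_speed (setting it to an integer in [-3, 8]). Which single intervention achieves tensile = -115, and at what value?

Intervening on temperature: with other inputs at their observed values, tensile = -4*temperature - 91. Solving for -115 gives temperature = 6, within [-3, 8].
Intervening on spin_speed: tensile = -10*spin_speed - 11. Reaching -115 requires spin_speed = 52/5, not an integer.

set temperature = 6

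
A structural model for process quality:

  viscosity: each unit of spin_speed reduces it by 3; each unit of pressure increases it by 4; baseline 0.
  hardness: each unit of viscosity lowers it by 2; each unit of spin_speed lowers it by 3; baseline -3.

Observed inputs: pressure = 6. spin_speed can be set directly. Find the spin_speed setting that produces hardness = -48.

spin_speed = 1

Substituting into the viscosity equation gives viscosity = -3*spin_speed + 24.
Substituting into the hardness equation gives hardness = 3*spin_speed - 51.
Solve 3*spin_speed - 51 = -48: spin_speed = (-48 + 51) / 3 = 1.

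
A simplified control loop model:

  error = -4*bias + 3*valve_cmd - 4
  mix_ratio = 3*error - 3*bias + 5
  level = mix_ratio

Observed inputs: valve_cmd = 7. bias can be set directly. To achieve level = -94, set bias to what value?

Substituting into the error equation gives error = -4*bias + 17.
So mix_ratio = -15*bias + 56.
level becomes -15*bias + 56.
Solve -15*bias + 56 = -94: bias = (-94 - 56) / -15 = 10.

bias = 10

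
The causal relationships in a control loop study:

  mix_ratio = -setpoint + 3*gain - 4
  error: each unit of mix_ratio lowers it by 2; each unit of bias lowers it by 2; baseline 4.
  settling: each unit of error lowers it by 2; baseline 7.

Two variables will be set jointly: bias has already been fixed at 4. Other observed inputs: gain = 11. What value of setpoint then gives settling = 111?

setpoint = 5

With bias held at 4:
Substituting into the mix_ratio equation gives mix_ratio = -setpoint + 29.
Substituting into the error equation gives error = 2*setpoint - 62.
Substituting into the settling equation gives settling = -4*setpoint + 131.
Solve -4*setpoint + 131 = 111: setpoint = (111 - 131) / -4 = 5.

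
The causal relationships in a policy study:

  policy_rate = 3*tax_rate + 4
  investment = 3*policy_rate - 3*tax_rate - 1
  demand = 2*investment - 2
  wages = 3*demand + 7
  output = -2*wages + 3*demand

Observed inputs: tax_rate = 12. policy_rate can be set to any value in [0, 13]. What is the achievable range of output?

-20 to 214

Intervening on policy_rate fixes its value directly, overriding its dependence on tax_rate.
Substituting into the investment equation gives investment = 3*policy_rate - 37.
Substituting into the demand equation gives demand = 6*policy_rate - 76.
So wages = 18*policy_rate - 221.
Substituting into the output equation gives output = -18*policy_rate + 214.
Linear in policy_rate, so extremes are at the endpoints: policy_rate = 0 gives output = 214; policy_rate = 13 gives output = -20.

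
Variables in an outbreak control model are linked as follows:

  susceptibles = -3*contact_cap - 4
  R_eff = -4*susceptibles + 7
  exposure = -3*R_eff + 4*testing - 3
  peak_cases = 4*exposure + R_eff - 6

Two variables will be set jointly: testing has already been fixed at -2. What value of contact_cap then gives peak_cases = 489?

contact_cap = -6

With testing held at -2:
Substituting into the R_eff equation gives R_eff = 12*contact_cap + 23.
This gives exposure = -36*contact_cap - 80.
Substituting into the peak_cases equation gives peak_cases = -132*contact_cap - 303.
Solve -132*contact_cap - 303 = 489: contact_cap = (489 + 303) / -132 = -6.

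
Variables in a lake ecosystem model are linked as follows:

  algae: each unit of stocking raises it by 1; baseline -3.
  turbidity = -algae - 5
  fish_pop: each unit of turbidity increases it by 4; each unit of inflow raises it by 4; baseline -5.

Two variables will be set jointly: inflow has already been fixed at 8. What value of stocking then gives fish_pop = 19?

stocking = 0

With inflow held at 8:
Substituting into the turbidity equation gives turbidity = -stocking - 2.
Substituting into the fish_pop equation gives fish_pop = -4*stocking + 19.
Solve -4*stocking + 19 = 19: stocking = (19 - 19) / -4 = 0.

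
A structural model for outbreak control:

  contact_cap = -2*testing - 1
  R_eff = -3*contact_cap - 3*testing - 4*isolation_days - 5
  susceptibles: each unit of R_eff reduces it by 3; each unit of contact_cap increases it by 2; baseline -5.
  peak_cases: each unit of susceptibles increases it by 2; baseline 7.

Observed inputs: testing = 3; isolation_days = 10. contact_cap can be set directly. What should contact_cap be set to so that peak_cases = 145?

Intervening on contact_cap fixes its value directly, overriding its dependence on testing.
Substituting into the R_eff equation gives R_eff = -3*contact_cap - 54.
Substituting into the susceptibles equation gives susceptibles = 11*contact_cap + 157.
Substituting into the peak_cases equation gives peak_cases = 22*contact_cap + 321.
Solve 22*contact_cap + 321 = 145: contact_cap = (145 - 321) / 22 = -8.

contact_cap = -8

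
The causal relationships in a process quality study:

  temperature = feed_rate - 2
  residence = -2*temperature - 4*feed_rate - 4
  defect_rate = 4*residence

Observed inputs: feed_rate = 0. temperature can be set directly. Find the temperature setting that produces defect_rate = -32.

Intervening on temperature fixes its value directly, overriding its dependence on feed_rate.
Substituting into the residence equation gives residence = -2*temperature - 4.
defect_rate becomes -8*temperature - 16.
Solve -8*temperature - 16 = -32: temperature = (-32 + 16) / -8 = 2.

temperature = 2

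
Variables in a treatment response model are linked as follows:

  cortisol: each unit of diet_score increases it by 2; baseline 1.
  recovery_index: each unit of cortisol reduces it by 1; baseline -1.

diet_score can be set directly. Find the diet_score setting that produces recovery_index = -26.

Substituting into the recovery_index equation gives recovery_index = -2*diet_score - 2.
Solve -2*diet_score - 2 = -26: diet_score = (-26 + 2) / -2 = 12.

diet_score = 12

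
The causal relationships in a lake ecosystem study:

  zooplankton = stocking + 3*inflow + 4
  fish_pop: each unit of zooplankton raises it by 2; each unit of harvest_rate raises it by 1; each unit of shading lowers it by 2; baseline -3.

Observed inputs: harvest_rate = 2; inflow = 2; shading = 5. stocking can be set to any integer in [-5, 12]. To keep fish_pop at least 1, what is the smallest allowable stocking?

stocking = -4

Substituting into the zooplankton equation gives zooplankton = stocking + 10.
Substituting into the fish_pop equation gives fish_pop = 2*stocking + 9.
Require 2*stocking + 9 ≥ 1, so stocking ≥ -4.
The smallest integer in [-5, 12] satisfying this is -4.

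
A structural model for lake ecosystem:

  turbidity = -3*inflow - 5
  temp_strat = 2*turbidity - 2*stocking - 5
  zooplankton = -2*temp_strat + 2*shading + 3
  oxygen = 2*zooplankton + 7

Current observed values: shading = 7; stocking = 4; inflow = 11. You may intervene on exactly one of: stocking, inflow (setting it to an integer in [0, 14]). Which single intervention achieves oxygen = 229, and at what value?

Intervening on stocking: oxygen = 8*stocking + 365. Reaching 229 requires stocking = -17, outside [0, 14].
Intervening on inflow: with other inputs at their observed values, oxygen = 24*inflow + 133. Solving for 229 gives inflow = 4, within [0, 14].

set inflow = 4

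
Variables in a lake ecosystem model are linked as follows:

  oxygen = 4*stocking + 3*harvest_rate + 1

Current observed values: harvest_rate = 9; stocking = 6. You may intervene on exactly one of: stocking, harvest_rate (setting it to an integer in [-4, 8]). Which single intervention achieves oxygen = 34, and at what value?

Intervening on stocking: oxygen = 4*stocking + 28. Reaching 34 requires stocking = 3/2, not an integer.
Intervening on harvest_rate: with other inputs at their observed values, oxygen = 3*harvest_rate + 25. Solving for 34 gives harvest_rate = 3, within [-4, 8].

set harvest_rate = 3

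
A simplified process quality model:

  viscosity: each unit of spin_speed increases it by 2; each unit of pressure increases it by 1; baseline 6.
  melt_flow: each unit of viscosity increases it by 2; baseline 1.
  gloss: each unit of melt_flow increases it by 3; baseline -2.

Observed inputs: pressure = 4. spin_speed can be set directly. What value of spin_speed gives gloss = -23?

Substituting into the viscosity equation gives viscosity = 2*spin_speed + 10.
Substituting into the melt_flow equation gives melt_flow = 4*spin_speed + 21.
So gloss = 12*spin_speed + 61.
Solve 12*spin_speed + 61 = -23: spin_speed = (-23 - 61) / 12 = -7.

spin_speed = -7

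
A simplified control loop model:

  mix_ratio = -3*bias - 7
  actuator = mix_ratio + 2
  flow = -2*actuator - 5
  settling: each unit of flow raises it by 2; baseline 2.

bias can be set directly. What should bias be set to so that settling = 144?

bias = 11

Substituting into the actuator equation gives actuator = -3*bias - 5.
This gives flow = 6*bias + 5.
Substituting into the settling equation gives settling = 12*bias + 12.
Solve 12*bias + 12 = 144: bias = (144 - 12) / 12 = 11.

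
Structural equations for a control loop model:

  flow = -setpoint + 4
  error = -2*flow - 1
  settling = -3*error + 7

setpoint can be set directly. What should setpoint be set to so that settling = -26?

setpoint = 10

Substituting into the error equation gives error = 2*setpoint - 9.
So settling = -6*setpoint + 34.
Solve -6*setpoint + 34 = -26: setpoint = (-26 - 34) / -6 = 10.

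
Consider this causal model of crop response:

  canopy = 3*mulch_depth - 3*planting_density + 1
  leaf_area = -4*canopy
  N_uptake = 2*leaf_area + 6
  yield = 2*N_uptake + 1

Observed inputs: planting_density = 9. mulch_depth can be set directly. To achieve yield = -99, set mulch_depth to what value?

Substituting into the canopy equation gives canopy = 3*mulch_depth - 26.
This gives leaf_area = -12*mulch_depth + 104.
This gives N_uptake = -24*mulch_depth + 214.
Substituting into the yield equation gives yield = -48*mulch_depth + 429.
Solve -48*mulch_depth + 429 = -99: mulch_depth = (-99 - 429) / -48 = 11.

mulch_depth = 11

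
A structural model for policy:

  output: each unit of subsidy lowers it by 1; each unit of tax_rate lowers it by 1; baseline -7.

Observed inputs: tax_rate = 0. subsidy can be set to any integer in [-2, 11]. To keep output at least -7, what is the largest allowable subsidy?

Substituting into the output equation gives output = -subsidy - 7.
Require -subsidy - 7 ≥ -7, so subsidy ≤ 0.
The largest integer in [-2, 11] satisfying this is 0.

subsidy = 0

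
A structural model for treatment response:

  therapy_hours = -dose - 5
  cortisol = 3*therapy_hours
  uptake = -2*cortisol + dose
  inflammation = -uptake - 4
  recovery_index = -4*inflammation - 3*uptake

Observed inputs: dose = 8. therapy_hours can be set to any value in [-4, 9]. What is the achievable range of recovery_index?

Intervening on therapy_hours fixes its value directly, overriding its dependence on dose.
Substituting into the uptake equation gives uptake = -6*therapy_hours + 8.
So inflammation = 6*therapy_hours - 12.
So recovery_index = -6*therapy_hours + 24.
Linear in therapy_hours, so extremes are at the endpoints: therapy_hours = -4 gives recovery_index = 48; therapy_hours = 9 gives recovery_index = -30.

-30 to 48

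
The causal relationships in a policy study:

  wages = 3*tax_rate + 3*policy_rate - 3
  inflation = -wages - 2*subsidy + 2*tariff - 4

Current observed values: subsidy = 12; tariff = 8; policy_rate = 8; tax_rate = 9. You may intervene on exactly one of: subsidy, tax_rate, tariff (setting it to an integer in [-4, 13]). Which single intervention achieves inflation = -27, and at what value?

set tax_rate = -2

Intervening on subsidy: inflation = -2*subsidy - 36. Reaching -27 requires subsidy = -9/2, not an integer.
Intervening on tax_rate: with other inputs at their observed values, inflation = -3*tax_rate - 33. Solving for -27 gives tax_rate = -2, within [-4, 13].
Intervening on tariff: inflation = 2*tariff - 76. Reaching -27 requires tariff = 49/2, not an integer.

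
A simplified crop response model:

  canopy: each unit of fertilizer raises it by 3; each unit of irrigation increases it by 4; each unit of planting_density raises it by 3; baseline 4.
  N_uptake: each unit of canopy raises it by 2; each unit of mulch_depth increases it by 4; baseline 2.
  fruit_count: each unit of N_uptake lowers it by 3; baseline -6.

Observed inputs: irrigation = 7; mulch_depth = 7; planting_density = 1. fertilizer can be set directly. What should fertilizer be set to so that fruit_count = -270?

fertilizer = -2

Substituting into the canopy equation gives canopy = 3*fertilizer + 35.
So N_uptake = 6*fertilizer + 100.
This gives fruit_count = -18*fertilizer - 306.
Solve -18*fertilizer - 306 = -270: fertilizer = (-270 + 306) / -18 = -2.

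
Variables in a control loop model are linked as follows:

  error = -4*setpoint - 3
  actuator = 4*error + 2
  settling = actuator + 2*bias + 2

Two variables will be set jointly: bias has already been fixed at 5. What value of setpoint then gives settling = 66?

With bias held at 5:
Substituting into the actuator equation gives actuator = -16*setpoint - 10.
Substituting into the settling equation gives settling = -16*setpoint + 2.
Solve -16*setpoint + 2 = 66: setpoint = (66 - 2) / -16 = -4.

setpoint = -4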